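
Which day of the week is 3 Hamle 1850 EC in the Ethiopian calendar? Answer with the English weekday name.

Equivalently 9 July 1858 Gregorian, JDN 2399870.
JDN 2399870 mod 7 = 4, and JDN 0 was a Monday, so this is a Friday.

Friday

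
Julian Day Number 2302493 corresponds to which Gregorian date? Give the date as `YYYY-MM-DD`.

JDN 2451545 is 1 Jan 2000; 2302493 is −149052 days from there.

1591-11-29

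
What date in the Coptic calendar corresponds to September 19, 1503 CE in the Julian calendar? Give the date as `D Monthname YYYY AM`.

The source date corresponds to 29 September 1503 in the proleptic Gregorian calendar (JDN 2270290).
That day falls on 21 Thout 1220 AM in the Coptic calendar.

21 Thout 1220 AM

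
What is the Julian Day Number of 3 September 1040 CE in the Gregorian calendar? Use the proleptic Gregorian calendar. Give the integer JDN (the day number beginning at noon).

2101158

JDN 2400001 is 17 November 1858 CE (Gregorian), MJD 0; the target day is −298843 days from there, so JDN = 2101158.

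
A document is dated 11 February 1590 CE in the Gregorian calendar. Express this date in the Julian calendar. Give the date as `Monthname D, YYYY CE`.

February 1, 1590 CE

For dates in this range the Gregorian date is 10 days ahead of the Julian.
11 February 1590 Gregorian − 10 days → 1 February 1590 Julian.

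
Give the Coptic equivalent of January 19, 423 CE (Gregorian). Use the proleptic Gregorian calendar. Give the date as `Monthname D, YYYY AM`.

Both dates share Julian Day Number 1875576; in the Coptic calendar that is 23 Tobi 139 AM.

Tobi 23, 139 AM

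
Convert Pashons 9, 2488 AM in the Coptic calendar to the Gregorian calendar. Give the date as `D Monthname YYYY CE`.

Julian Day Number of the source date = 2733655.
Converting JDN 2733655 to the Gregorian calendar gives 23 May 2772 CE.

23 May 2772 CE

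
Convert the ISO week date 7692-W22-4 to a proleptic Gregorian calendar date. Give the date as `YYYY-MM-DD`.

ISO week 1 of 7692 is the week containing the first Thursday of 7692.
Week 22, day 4 (Thursday) lands on 7692-05-29.

7692-05-29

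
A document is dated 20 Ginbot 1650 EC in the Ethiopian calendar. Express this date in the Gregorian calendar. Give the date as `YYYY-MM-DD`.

1658-05-25

Julian Day Number of the source date = 2326777.
Converting JDN 2326777 to the Gregorian calendar gives 25 May 1658 CE.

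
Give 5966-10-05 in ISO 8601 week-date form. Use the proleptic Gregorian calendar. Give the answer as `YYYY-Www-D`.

The weekday is Wednesday (ISO weekday 3).
That Wednesday belongs to ISO week 40 of ISO year 5966.

5966-W40-3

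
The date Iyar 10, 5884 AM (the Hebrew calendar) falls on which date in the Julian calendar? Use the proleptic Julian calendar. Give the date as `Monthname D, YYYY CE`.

Julian Day Number of the source date = 2496949.
Converting JDN 2496949 to the Julian calendar gives 10 April 2124 CE.

April 10, 2124 CE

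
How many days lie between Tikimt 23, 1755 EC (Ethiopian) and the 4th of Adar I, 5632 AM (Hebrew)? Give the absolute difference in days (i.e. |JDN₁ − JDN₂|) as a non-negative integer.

JDN of the first date = 2364921.
JDN of the second date = 2404837.
|2404837 − 2364921| = 39916.

39916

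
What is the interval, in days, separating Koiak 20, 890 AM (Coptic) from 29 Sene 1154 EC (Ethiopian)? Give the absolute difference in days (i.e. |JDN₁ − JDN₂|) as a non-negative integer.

First date → JDN 2149846; second date → JDN 2145652.
The interval is |2149846 − 2145652| = 4194 days.

4194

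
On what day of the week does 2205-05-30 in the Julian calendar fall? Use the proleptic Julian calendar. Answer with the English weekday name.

This is JDN 2526584 (14 June 2205 Gregorian).
2526584 ≡ 4 (mod 7); counting from Monday = 0 gives Friday.

Friday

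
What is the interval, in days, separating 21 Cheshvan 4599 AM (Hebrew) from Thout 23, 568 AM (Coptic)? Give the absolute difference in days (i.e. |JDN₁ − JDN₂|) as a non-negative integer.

4696

JDN of the first date = 2027453.
JDN of the second date = 2032149.
|2032149 − 2027453| = 4696.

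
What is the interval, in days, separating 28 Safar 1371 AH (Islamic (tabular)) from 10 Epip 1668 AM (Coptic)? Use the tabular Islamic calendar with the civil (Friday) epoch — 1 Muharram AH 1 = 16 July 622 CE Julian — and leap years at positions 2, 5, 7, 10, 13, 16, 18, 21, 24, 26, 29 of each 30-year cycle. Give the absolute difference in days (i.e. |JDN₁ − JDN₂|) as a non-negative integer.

232

First date → JDN 2433979; second date → JDN 2434211.
The interval is |2433979 − 2434211| = 232 days.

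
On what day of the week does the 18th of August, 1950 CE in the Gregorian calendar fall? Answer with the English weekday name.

2433512 ≡ 4 (mod 7); counting from Monday = 0 gives Friday.

Friday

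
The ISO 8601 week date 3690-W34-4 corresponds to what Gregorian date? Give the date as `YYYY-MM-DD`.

ISO week 1 of 3690 is the week containing the first Thursday of 3690.
Week 34, day 4 (Thursday) lands on 3690-08-24.

3690-08-24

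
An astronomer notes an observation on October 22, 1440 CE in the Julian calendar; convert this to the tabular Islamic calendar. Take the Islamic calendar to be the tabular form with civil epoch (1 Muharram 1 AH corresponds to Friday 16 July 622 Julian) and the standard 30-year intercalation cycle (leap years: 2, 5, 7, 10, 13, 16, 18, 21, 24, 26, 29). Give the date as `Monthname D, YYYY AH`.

Julian Day Number of the source date = 2247313.
Converting JDN 2247313 to the tabular Islamic calendar gives 25 Jumada al-Awwal 844 AH.

Jumada al-Awwal 25, 844 AH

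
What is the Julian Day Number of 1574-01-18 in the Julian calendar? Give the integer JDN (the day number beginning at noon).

Equivalently 28 January 1574 (proleptic Gregorian).
JDN 2451545 is 1 January 2000 CE (Gregorian); the target day is −155566 days from there, so JDN = 2295979.

2295979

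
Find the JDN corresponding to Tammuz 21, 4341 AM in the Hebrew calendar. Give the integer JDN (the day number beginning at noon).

Equivalently 11 July 581 (proleptic Gregorian).
JDN 2299161 is 15 October 1582 CE (Gregorian); the target day is −365703 days from there, so JDN = 1933458.

1933458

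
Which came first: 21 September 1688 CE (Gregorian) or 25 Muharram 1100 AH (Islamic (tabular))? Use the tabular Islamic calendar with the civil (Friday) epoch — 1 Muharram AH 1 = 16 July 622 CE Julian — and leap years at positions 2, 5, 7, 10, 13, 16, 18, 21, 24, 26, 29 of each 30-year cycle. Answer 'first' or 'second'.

First date → JDN 2337854; second date → JDN 2337913.
JDN 2337854 < JDN 2337913, so the first date is earlier.

first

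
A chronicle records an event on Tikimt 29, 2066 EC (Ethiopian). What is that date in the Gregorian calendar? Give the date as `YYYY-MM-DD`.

Julian Day Number of the source date = 2478520.
Converting JDN 2478520 to the Gregorian calendar gives 8 November 2073 CE.

2073-11-08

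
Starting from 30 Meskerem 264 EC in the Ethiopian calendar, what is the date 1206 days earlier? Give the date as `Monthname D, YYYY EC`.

Counting 1206 days back from JDN 1820311 reaches JDN 1819105, which is Sene 15, 260 EC.

Sene 15, 260 EC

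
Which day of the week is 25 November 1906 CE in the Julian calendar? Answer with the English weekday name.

Equivalently 8 December 1906 Gregorian, JDN 2417553.
2417553 ≡ 5 (mod 7); counting from Monday = 0 gives Saturday.

Saturday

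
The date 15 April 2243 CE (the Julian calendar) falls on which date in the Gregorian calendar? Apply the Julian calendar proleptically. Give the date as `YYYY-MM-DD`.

For dates in this range the Gregorian date is 15 days ahead of the Julian.
15 April 2243 Julian + 15 days → 30 April 2243 Gregorian.

2243-04-30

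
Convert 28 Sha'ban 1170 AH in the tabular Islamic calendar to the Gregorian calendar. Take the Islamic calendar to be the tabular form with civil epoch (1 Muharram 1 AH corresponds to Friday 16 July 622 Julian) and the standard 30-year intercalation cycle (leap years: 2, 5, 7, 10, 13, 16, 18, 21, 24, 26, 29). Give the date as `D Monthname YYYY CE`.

Julian Day Number of the source date = 2362929.
Converting JDN 2362929 to the Gregorian calendar gives 18 May 1757 CE.

18 May 1757 CE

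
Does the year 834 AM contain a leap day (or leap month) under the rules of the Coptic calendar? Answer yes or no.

no

834 mod 4 = 2; in the Coptic calendar a year is leap when year mod 4 = 3, so it is a common year.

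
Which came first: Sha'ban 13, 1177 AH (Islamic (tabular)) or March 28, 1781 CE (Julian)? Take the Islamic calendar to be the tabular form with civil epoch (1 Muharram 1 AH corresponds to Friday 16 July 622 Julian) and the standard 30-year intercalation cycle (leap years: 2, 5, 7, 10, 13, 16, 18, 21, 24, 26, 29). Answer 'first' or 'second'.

Converting both to JDN: 2365394 vs 2371655; the smaller is the first.

first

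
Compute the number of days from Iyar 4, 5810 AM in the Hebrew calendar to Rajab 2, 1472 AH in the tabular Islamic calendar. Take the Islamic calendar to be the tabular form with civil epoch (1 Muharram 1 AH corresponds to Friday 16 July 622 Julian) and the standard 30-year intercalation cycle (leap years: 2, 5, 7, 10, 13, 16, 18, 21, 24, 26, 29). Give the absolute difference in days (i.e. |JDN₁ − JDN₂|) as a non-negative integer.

First date → JDN 2469923; second date → JDN 2469891.
The interval is |2469923 − 2469891| = 32 days.

32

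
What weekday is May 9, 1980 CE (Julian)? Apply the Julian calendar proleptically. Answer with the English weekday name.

Thursday

Equivalently 22 May 1980 Gregorian, JDN 2444382.
JDN 2444382 mod 7 = 3, and JDN 0 was a Monday, so this is a Thursday.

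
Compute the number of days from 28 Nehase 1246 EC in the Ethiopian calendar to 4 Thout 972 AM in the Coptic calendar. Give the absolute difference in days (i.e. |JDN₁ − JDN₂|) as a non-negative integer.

First date → JDN 2179314; second date → JDN 2179691.
The interval is |2179314 − 2179691| = 377 days.

377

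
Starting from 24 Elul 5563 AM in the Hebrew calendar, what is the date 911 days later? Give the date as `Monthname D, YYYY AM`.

Adar 20, 5566 AM

The starting date is JDN 2379845; 2379845 + 911 = 2380756.
JDN 2380756 corresponds to Adar 20, 5566 AM.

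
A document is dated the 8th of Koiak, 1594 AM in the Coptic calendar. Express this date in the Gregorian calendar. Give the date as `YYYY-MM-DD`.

1877-12-16

Julian Day Number of the source date = 2406970.
Converting JDN 2406970 to the Gregorian calendar gives 16 December 1877 CE.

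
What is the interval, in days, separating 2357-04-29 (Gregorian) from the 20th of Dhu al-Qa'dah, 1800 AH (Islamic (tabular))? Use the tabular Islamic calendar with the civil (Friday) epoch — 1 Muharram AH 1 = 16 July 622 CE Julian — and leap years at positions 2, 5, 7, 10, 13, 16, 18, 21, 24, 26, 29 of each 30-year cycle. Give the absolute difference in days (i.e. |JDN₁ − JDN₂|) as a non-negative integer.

4205

JDN of the first date = 2582055.
JDN of the second date = 2586260.
|2586260 − 2582055| = 4205.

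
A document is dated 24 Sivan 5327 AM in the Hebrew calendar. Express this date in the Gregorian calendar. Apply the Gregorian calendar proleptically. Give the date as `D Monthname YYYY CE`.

Both dates share Julian Day Number 2293556; in the Gregorian calendar that is 11 June 1567 CE.

11 June 1567 CE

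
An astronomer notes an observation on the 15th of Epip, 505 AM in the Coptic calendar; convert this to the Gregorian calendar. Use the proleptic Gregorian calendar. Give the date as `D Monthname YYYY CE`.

Julian Day Number of the source date = 2009430.
Converting JDN 2009430 to the Gregorian calendar gives 13 July 789 CE.

13 July 789 CE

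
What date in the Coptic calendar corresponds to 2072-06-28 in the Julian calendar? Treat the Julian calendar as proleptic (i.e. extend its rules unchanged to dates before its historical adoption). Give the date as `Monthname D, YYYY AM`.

Both dates share Julian Day Number 2478035; in the Coptic calendar that is 4 Epip 1788 AM.

Epip 4, 1788 AM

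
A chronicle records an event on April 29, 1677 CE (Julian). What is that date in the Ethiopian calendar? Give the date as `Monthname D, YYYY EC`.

The source date corresponds to 9 May 1677 in the Gregorian calendar (JDN 2333701).
That day falls on 4 Ginbot 1669 EC in the Ethiopian calendar.

Ginbot 4, 1669 EC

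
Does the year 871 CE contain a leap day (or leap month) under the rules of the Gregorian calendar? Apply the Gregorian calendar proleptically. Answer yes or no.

no

871 is not divisible by 4, so it is a common year.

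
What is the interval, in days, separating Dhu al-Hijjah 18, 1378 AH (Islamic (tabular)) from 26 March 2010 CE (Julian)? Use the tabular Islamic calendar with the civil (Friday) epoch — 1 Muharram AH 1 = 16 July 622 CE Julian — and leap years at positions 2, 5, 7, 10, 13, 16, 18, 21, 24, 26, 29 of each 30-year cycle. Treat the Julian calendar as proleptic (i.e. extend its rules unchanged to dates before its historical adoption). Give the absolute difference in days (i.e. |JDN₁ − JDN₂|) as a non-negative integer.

18550

First date → JDN 2436745; second date → JDN 2455295.
The interval is |2436745 − 2455295| = 18550 days.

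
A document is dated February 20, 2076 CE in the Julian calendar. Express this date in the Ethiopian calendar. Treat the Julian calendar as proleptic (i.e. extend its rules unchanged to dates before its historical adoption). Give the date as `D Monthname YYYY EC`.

The source date corresponds to 4 March 2076 in the Gregorian calendar (JDN 2479367).
That day falls on 25 Yekatit 2068 EC in the Ethiopian calendar.

25 Yekatit 2068 EC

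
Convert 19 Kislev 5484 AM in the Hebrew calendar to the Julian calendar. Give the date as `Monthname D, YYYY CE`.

Julian Day Number of the source date = 2350722.
Converting JDN 2350722 to the Julian calendar gives 5 December 1723 CE.

December 5, 1723 CE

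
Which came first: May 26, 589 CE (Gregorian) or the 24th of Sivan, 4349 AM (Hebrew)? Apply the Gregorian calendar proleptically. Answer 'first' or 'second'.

first

The two dates have Julian Day Numbers 1936334 and 1936355 respectively.
Since 1936334 < 1936355, the first date comes first.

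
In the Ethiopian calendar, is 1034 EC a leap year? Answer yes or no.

no

1034 mod 4 = 2; in the Ethiopian calendar a year is leap when year mod 4 = 3, so it is a common year.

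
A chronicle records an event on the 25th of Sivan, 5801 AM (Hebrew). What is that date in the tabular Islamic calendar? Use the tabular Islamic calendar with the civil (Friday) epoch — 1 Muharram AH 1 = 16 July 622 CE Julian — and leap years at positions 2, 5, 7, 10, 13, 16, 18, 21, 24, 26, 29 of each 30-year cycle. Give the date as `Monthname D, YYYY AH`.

Jumada al-Thani 24, 1463 AH

Julian Day Number of the source date = 2466695.
Converting JDN 2466695 to the tabular Islamic calendar gives 24 Jumada al-Thani 1463 AH.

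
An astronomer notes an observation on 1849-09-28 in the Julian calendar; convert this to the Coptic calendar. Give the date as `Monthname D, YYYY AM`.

Paopi 1, 1566 AM

Both dates share Julian Day Number 2396676; in the Coptic calendar that is 1 Paopi 1566 AM.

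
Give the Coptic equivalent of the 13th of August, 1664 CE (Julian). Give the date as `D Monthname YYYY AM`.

Julian Day Number of the source date = 2329059.
Converting JDN 2329059 to the Coptic calendar gives 20 Mesori 1380 AM.

20 Mesori 1380 AM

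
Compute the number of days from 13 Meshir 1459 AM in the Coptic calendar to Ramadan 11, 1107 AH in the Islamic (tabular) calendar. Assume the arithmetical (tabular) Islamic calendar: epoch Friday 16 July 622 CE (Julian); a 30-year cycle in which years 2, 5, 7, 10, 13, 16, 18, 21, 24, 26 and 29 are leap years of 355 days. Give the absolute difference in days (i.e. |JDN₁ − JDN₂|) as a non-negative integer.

JDN of the first date = 2357726.
JDN of the second date = 2340616.
|2340616 − 2357726| = 17110.

17110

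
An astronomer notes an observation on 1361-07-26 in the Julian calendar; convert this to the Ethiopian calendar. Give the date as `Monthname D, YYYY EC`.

Nehase 2, 1353 EC

Julian Day Number of the source date = 2218370.
Converting JDN 2218370 to the Ethiopian calendar gives 2 Nehase 1353 EC.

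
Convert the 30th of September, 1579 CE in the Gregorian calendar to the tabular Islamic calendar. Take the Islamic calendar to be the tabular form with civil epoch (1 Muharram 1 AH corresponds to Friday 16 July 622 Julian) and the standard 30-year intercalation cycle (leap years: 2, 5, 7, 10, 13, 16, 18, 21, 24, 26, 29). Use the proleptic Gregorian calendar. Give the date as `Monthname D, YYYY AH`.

Rajab 28, 987 AH

Both dates share Julian Day Number 2298050; in the tabular Islamic calendar that is 28 Rajab 987 AH.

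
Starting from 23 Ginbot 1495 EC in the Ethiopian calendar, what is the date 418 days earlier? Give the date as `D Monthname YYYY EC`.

Counting 418 days back from JDN 2270166 reaches JDN 2269748, which is 30 Megabit 1494 EC.

30 Megabit 1494 EC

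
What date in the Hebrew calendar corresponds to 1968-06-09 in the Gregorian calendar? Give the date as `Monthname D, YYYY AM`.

Both dates share Julian Day Number 2440017; in the Hebrew calendar that is 13 Sivan 5728 AM.

Sivan 13, 5728 AM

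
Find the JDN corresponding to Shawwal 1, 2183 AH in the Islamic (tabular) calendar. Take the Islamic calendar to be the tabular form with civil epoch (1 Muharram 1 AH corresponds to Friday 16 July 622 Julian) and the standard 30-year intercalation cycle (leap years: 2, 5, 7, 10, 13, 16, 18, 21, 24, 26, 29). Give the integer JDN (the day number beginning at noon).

2721934

In the Gregorian calendar the same day is 20 April 2740.
JDN 2451545 is 1 January 2000 CE (Gregorian); the target day is +270389 days from there, so JDN = 2721934.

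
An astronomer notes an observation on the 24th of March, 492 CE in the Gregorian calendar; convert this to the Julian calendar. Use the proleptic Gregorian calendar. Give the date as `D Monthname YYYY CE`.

23 March 492 CE

The Julian–Gregorian offset here is 1 day (Julian trailing).
24 March 492 Gregorian − 1 day → 23 March 492 Julian.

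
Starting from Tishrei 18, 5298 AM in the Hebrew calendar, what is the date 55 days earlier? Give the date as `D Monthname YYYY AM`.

JDN of Tishrei 18, 5298 AM = 2282713.
2282713 − 55 = 2282658.
JDN 2282658 in the Hebrew calendar is 22 Av 5297 AM.

22 Av 5297 AM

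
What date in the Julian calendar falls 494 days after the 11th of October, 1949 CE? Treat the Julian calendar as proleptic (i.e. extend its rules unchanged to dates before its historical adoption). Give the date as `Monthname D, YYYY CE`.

Counting 494 days forward from JDN 2433214 reaches JDN 2433708, which is February 17, 1951 CE.

February 17, 1951 CE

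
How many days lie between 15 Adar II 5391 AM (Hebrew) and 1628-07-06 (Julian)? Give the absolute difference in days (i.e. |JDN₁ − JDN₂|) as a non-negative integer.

JDN of the first date = 2316848.
JDN of the second date = 2315872.
|2315872 − 2316848| = 976.

976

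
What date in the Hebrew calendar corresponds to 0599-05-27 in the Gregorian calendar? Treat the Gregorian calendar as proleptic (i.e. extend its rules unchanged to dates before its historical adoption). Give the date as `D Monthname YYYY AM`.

Both dates share Julian Day Number 1939987; in the Hebrew calendar that is 24 Iyar 4359 AM.

24 Iyar 4359 AM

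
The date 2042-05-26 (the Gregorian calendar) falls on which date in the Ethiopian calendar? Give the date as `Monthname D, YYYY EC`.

Ginbot 18, 2034 EC

Both dates share Julian Day Number 2467031; in the Ethiopian calendar that is 18 Ginbot 2034 EC.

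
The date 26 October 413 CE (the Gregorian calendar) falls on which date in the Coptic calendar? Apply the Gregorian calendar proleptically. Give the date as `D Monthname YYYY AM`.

28 Paopi 130 AM

Julian Day Number of the source date = 1872204.
Converting JDN 1872204 to the Coptic calendar gives 28 Paopi 130 AM.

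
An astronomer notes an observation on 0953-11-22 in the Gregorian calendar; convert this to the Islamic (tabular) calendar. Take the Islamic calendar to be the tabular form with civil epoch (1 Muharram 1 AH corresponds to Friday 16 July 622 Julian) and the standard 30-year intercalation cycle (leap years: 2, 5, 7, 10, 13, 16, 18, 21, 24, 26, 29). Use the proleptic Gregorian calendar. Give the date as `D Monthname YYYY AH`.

Both dates share Julian Day Number 2069462; in the tabular Islamic calendar that is 7 Rajab 342 AH.

7 Rajab 342 AH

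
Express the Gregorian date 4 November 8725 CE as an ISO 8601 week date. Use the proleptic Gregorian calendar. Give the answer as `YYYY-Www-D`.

The weekday is Wednesday (ISO weekday 3).
That Wednesday belongs to ISO week 45 of ISO year 8725.

8725-W45-3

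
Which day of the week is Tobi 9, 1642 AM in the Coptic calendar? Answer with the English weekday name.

Equivalently 17 January 1926 Gregorian, JDN 2424533.
2424533 ≡ 6 (mod 7); counting from Monday = 0 gives Sunday.

Sunday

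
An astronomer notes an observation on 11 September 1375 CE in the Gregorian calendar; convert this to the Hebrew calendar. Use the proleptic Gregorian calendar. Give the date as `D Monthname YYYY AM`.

Julian Day Number of the source date = 2223522.
Converting JDN 2223522 to the Hebrew calendar gives 7 Tishrei 5136 AM.

7 Tishrei 5136 AM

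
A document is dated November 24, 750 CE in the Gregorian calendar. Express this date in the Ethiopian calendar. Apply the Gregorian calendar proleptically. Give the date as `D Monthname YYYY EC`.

Julian Day Number of the source date = 1995319.
Converting JDN 1995319 to the Ethiopian calendar gives 24 Hidar 743 EC.

24 Hidar 743 EC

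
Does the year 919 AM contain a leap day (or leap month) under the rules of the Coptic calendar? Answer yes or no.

919 mod 4 = 3; in the Coptic calendar a year is leap when year mod 4 = 3, so it is a leap year.

yes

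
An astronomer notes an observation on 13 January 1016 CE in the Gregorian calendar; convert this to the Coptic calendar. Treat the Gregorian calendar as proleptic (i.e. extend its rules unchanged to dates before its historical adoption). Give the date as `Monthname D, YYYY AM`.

Tobi 11, 732 AM

Both dates share Julian Day Number 2092158; in the Coptic calendar that is 11 Tobi 732 AM.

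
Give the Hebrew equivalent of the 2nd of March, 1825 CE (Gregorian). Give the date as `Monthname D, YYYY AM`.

Adar 12, 5585 AM

Both dates share Julian Day Number 2387688; in the Hebrew calendar that is 12 Adar 5585 AM.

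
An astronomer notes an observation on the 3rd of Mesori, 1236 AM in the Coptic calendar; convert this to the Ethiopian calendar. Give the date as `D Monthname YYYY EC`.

3 Nehase 1512 EC

The source date corresponds to 6 August 1520 in the proleptic Gregorian calendar (JDN 2276446).
That day falls on 3 Nehase 1512 EC in the Ethiopian calendar.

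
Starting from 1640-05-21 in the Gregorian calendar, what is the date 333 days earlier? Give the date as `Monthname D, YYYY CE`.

JDN of 1640-05-21 = 2320199.
2320199 − 333 = 2319866.
JDN 2319866 in the Gregorian calendar is June 23, 1639 CE.

June 23, 1639 CE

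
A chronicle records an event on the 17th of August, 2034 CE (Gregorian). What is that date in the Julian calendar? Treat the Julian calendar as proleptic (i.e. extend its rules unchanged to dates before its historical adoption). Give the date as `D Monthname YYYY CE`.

The Julian–Gregorian offset here is 13 days (Julian trailing).
17 August 2034 Gregorian − 13 days → 4 August 2034 Julian.

4 August 2034 CE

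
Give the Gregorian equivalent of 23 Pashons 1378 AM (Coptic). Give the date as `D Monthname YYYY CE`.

Julian Day Number of the source date = 2328241.
Converting JDN 2328241 to the Gregorian calendar gives 28 May 1662 CE.

28 May 1662 CE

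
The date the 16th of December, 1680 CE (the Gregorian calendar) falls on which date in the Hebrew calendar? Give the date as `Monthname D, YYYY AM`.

Both dates share Julian Day Number 2335018; in the Hebrew calendar that is 25 Kislev 5441 AM.

Kislev 25, 5441 AM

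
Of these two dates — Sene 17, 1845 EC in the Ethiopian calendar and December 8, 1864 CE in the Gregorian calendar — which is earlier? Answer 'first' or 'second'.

first

Converting both to JDN: 2398028 vs 2402214; the smaller is the first.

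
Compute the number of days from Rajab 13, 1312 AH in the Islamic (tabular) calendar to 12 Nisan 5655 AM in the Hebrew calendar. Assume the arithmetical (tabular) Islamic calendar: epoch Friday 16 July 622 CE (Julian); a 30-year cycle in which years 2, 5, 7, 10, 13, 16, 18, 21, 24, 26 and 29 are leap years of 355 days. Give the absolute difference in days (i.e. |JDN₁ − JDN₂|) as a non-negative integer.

First date → JDN 2413204; second date → JDN 2413290.
The interval is |2413204 − 2413290| = 86 days.

86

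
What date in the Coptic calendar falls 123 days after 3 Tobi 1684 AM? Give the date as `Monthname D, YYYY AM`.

Pashons 6, 1684 AM

Counting 123 days forward from JDN 2439868 reaches JDN 2439991, which is Pashons 6, 1684 AM.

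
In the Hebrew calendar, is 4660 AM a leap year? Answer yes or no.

no

Hebrew year 4660 is year 5 of its 19-year Metonic cycle; leap years are at positions 3, 6, 8, 11, 14, 17, 19, so it is a common year (12 months).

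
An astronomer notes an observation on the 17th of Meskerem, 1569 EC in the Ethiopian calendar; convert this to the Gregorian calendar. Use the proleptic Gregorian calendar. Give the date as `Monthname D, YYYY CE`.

Both dates share Julian Day Number 2296949; in the Gregorian calendar that is 24 September 1576 CE.

September 24, 1576 CE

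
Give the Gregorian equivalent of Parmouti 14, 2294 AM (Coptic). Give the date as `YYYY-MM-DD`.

2578-04-26

Both dates share Julian Day Number 2662771; in the Gregorian calendar that is 26 April 2578 CE.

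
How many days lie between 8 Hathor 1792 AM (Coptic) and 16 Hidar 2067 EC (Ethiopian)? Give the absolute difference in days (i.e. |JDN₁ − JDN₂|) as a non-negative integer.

358

JDN of the first date = 2479260.
JDN of the second date = 2478902.
|2478902 − 2479260| = 358.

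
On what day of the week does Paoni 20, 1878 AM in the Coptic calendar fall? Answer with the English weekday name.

Monday

Equivalently 28 June 2162 Gregorian, JDN 2510893.
2510893 ≡ 0 (mod 7); counting from Monday = 0 gives Monday.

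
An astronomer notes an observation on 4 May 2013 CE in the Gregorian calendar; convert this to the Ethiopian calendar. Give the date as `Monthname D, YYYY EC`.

Miyazya 26, 2005 EC

Julian Day Number of the source date = 2456417.
Converting JDN 2456417 to the Ethiopian calendar gives 26 Miyazya 2005 EC.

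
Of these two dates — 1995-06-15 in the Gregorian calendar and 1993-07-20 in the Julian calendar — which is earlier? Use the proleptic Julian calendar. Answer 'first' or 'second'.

second

First date → JDN 2449884; second date → JDN 2449202.
JDN 2449202 < JDN 2449884, so the second date is earlier.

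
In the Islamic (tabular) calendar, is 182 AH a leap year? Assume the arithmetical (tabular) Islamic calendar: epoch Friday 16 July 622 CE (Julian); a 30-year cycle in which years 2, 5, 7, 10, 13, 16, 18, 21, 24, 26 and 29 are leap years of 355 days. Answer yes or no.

yes

Year 182 AH is year 2 of its 30-year cycle; leap positions are 2, 5, 7, 10, 13, 16, 18, 21, 24, 26, 29, so it is a leap year (355 days).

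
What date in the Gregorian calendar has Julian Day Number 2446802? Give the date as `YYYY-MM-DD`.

Counting from JDN 2299161 = 15 Oct 1582 gives an offset of 147641 days.

1987-01-06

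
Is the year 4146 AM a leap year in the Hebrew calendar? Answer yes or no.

no

Hebrew year 4146 is year 4 of its 19-year Metonic cycle; leap years are at positions 3, 6, 8, 11, 14, 17, 19, so it is a common year (12 months).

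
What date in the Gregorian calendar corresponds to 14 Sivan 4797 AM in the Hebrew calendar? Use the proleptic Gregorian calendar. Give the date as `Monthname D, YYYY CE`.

June 6, 1037 CE

Julian Day Number of the source date = 2099973.
Converting JDN 2099973 to the Gregorian calendar gives 6 June 1037 CE.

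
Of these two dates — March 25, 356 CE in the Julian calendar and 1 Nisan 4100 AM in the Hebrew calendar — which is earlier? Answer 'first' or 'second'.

Converting both to JDN: 1851171 vs 1845317; the smaller is the second.

second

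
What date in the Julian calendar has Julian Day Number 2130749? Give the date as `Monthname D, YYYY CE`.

September 3, 1121 CE

The proleptic Gregorian equivalent of JDN 2130749 is 10 September 1121.
In the Julian calendar that day is September 3, 1121 CE.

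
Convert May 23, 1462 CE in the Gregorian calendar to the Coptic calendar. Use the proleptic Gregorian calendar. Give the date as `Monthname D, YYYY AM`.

Both dates share Julian Day Number 2255187; in the Coptic calendar that is 19 Pashons 1178 AM.

Pashons 19, 1178 AM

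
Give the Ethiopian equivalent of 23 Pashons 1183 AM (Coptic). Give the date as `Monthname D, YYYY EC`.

Ginbot 23, 1459 EC

The source date corresponds to 27 May 1467 in the proleptic Gregorian calendar (JDN 2257017).
That day falls on 23 Ginbot 1459 EC in the Ethiopian calendar.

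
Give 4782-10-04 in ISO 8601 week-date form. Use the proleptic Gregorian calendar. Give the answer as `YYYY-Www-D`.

4782-W40-1

The weekday is Monday (ISO weekday 1).
That Monday belongs to ISO week 40 of ISO year 4782.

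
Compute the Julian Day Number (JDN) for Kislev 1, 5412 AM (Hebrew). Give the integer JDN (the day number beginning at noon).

2324393

Equivalently 14 November 1651 (Gregorian).
JDN 2400001 is 17 November 1858 CE (Gregorian), MJD 0; the target day is −75608 days from there, so JDN = 2324393.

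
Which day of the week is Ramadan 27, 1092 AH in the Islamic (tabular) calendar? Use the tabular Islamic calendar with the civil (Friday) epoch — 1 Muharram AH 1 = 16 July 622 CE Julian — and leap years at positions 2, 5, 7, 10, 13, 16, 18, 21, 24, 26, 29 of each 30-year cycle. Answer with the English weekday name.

Friday

This is JDN 2335316 (10 October 1681 Gregorian).
JDN 2335316 mod 7 = 4, and JDN 0 was a Monday, so this is a Friday.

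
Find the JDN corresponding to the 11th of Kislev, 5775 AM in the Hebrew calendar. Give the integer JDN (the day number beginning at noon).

In the Gregorian calendar the same day is 3 December 2014.
JDN 2400001 is 17 November 1858 CE (Gregorian), MJD 0; the target day is +56994 days from there, so JDN = 2456995.

2456995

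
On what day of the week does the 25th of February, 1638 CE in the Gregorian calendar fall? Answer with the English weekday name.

Thursday

Since JDN mod 7 = 3 (0 = Monday), the day is Thursday.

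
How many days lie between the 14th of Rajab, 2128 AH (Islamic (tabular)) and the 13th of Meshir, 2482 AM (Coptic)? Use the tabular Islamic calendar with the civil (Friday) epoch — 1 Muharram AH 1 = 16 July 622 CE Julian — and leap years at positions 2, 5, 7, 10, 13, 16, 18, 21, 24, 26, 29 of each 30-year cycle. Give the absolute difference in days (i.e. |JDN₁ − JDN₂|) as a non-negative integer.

29009

First date → JDN 2702368; second date → JDN 2731377.
The interval is |2702368 − 2731377| = 29009 days.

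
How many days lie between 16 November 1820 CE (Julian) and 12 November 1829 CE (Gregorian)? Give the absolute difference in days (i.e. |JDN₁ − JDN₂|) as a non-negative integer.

3271

JDN of the first date = 2386133.
JDN of the second date = 2389404.
|2389404 − 2386133| = 3271.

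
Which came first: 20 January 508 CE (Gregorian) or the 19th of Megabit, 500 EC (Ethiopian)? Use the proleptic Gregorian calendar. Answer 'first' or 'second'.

The two dates have Julian Day Numbers 1906622 and 1906679 respectively.
Since 1906622 < 1906679, the first date comes first.

first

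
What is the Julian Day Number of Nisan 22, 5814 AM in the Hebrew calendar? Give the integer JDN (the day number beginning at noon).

In the Gregorian calendar the same day is 30 April 2054.
JDN 2451545 is 1 January 2000 CE (Gregorian); the target day is +19843 days from there, so JDN = 2471388.

2471388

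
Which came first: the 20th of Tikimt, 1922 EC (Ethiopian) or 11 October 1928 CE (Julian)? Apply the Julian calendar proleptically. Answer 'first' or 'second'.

Converting both to JDN: 2425915 vs 2425544; the smaller is the second.

second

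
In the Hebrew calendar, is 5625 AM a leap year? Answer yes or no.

Hebrew year 5625 is year 1 of its 19-year Metonic cycle; leap years are at positions 3, 6, 8, 11, 14, 17, 19, so it is a common year (12 months).

no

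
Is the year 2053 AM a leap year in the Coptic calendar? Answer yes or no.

2053 mod 4 = 1; in the Coptic calendar a year is leap when year mod 4 = 3, so it is a common year.

no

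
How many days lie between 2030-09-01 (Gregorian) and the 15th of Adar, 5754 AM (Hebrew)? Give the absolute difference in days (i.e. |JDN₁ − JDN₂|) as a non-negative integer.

13336

First date → JDN 2462746; second date → JDN 2449410.
The interval is |2462746 − 2449410| = 13336 days.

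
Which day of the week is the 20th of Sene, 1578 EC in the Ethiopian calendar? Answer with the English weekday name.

Tuesday

In the Gregorian calendar this is 24 June 1586 (JDN 2300509).
Since JDN mod 7 = 1 (0 = Monday), the day is Tuesday.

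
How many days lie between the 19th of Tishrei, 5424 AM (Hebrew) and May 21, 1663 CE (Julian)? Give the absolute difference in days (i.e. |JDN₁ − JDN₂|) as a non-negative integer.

First date → JDN 2328751; second date → JDN 2328609.
The interval is |2328751 − 2328609| = 142 days.

142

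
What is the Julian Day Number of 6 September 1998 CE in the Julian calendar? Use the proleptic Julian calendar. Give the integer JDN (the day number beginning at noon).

2451076

In the Gregorian calendar the same day is 19 September 1998.
JDN 2451545 is 1 January 2000 CE (Gregorian); the target day is −469 days from there, so JDN = 2451076.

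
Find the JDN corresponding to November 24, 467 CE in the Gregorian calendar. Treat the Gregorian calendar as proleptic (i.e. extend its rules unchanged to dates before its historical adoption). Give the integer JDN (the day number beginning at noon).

1891956

JDN 2451545 is 1 January 2000 CE (Gregorian); the target day is −559589 days from there, so JDN = 1891956.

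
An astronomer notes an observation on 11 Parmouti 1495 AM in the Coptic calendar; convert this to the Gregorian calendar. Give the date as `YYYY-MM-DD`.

1779-04-17

Both dates share Julian Day Number 2370933; in the Gregorian calendar that is 17 April 1779 CE.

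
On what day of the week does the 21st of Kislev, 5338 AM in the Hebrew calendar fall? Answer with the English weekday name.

Equivalently 11 December 1577 Gregorian, JDN 2297392.
Since JDN mod 7 = 6 (0 = Monday), the day is Sunday.

Sunday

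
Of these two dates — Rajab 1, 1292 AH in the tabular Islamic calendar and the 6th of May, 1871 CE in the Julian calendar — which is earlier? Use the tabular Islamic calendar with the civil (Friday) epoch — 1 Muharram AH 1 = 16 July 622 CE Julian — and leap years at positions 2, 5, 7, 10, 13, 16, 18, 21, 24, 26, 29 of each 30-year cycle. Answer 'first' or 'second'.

The two dates have Julian Day Numbers 2406104 and 2404566 respectively.
Since 2404566 < 2406104, the second date comes first.

second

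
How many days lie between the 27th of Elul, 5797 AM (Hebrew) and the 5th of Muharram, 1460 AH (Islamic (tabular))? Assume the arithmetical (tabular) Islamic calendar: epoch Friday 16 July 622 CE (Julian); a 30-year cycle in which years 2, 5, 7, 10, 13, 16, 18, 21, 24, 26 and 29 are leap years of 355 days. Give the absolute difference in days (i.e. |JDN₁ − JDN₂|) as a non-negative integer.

156

First date → JDN 2465309; second date → JDN 2465465.
The interval is |2465309 − 2465465| = 156 days.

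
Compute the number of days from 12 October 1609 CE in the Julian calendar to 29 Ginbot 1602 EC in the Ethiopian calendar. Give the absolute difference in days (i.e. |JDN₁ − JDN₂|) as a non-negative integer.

First date → JDN 2309030; second date → JDN 2309254.
The interval is |2309030 − 2309254| = 224 days.

224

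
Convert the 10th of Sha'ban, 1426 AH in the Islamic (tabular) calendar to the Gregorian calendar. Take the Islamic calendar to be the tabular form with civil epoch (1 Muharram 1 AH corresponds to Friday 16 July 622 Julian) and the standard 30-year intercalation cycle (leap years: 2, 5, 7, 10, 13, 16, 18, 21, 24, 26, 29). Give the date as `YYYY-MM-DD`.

Julian Day Number of the source date = 2453628.
Converting JDN 2453628 to the Gregorian calendar gives 14 September 2005 CE.

2005-09-14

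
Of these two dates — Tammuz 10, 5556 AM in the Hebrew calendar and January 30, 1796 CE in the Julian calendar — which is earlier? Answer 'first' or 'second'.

second

First date → JDN 2377233; second date → JDN 2377076.
JDN 2377076 < JDN 2377233, so the second date is earlier.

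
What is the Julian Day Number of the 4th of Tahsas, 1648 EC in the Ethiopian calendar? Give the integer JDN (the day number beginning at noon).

2325881

In the Gregorian calendar the same day is 11 December 1655.
JDN 2299161 is 15 October 1582 CE (Gregorian); the target day is +26720 days from there, so JDN = 2325881.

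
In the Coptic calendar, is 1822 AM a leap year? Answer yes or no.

1822 mod 4 = 2; in the Coptic calendar a year is leap when year mod 4 = 3, so it is a common year.

no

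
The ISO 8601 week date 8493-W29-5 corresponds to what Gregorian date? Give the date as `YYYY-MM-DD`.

8493-07-17

ISO week 1 of 8493 is the week containing the first Thursday of 8493.
Week 29, day 5 (Friday) lands on 8493-07-17.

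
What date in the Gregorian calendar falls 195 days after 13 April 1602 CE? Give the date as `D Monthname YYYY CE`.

25 October 1602 CE

JDN of 13 April 1602 CE = 2306281.
2306281 + 195 = 2306476.
JDN 2306476 in the Gregorian calendar is 25 October 1602 CE.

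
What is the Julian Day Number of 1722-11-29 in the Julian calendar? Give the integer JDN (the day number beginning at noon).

Equivalently 10 December 1722 (Gregorian).
JDN 2451545 is 1 January 2000 CE (Gregorian); the target day is −101194 days from there, so JDN = 2350351.

2350351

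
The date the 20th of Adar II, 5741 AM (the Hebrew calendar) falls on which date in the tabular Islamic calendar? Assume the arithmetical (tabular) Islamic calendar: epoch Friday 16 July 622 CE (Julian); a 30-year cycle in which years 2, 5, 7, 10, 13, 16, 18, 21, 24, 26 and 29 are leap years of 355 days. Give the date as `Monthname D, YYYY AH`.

Jumada al-Awwal 20, 1401 AH

Julian Day Number of the source date = 2444690.
Converting JDN 2444690 to the tabular Islamic calendar gives 20 Jumada al-Awwal 1401 AH.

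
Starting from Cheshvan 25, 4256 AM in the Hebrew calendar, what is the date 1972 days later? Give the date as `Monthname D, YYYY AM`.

Counting 1972 days forward from JDN 1902160 reaches JDN 1904132, which is Nisan 20, 4261 AM.

Nisan 20, 4261 AM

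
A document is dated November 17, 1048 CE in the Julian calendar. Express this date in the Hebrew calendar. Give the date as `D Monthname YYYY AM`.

The source date corresponds to 23 November 1048 in the proleptic Gregorian calendar (JDN 2104161).
That day falls on 8 Kislev 4809 AM in the Hebrew calendar.

8 Kislev 4809 AM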